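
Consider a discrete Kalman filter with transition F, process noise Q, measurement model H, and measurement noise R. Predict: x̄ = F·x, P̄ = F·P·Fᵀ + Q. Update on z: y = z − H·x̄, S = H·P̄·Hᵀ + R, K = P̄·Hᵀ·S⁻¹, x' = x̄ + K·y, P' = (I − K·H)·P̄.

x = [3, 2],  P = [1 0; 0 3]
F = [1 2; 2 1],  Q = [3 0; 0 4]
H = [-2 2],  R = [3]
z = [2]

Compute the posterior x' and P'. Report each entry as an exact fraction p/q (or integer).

x̄ = F·x = [7, 8]
P̄ = F·P·Fᵀ + Q = [16 8; 8 11]
y = z − H·x̄ = [0]
S = H·P̄·Hᵀ + R = [47]
K = P̄·Hᵀ·S⁻¹ = [-16/47; 6/47]
x' = x̄ + K·y = [7, 8]
P' = (I − K·H)·P̄ = [496/47 472/47; 472/47 481/47]

x' = [7, 8]
P' = [496/47 472/47; 472/47 481/47]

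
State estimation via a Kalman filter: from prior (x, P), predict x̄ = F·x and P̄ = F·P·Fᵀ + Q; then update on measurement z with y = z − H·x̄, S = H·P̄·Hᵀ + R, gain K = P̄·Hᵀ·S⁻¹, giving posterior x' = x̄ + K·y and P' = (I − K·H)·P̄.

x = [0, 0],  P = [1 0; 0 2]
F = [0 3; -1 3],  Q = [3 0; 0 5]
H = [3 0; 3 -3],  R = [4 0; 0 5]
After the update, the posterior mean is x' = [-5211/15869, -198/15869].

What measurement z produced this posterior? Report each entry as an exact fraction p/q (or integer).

z = [-1, -1]

x̄ = F·x = [0, 0]
P̄ = F·P·Fᵀ + Q = [21 18; 18 24]
S = H·P̄·Hᵀ + R = [193 27; 27 86]
K = P̄·Hᵀ·S⁻¹ = [5175/15869 36/15869; 5130/15869 -4932/15869]
x' − x̄ = [-5211/15869, -198/15869] = K·y
y = (KᵀK)⁻¹·Kᵀ·(x' − x̄) = [-1, -1]
z = y + H·x̄ = [-1, -1] + [0, 0] = [-1, -1]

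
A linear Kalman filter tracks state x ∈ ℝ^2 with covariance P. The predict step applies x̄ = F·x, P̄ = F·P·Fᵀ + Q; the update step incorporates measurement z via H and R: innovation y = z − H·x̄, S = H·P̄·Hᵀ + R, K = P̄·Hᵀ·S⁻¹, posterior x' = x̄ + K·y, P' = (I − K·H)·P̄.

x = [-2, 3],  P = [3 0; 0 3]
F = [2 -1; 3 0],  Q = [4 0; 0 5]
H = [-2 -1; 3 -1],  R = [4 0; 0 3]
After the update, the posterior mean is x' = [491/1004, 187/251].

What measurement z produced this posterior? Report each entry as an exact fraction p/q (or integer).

z = [-2, 1]

x̄ = F·x = [-7, -6]
P̄ = F·P·Fᵀ + Q = [19 18; 18 32]
S = H·P̄·Hᵀ + R = [184 -100; -100 98]
K = P̄·Hᵀ·S⁻¹ = [-397/2008 197/1004; -279/502 -86/251]
x' − x̄ = [7519/1004, 1693/251] = K·y
y = (KᵀK)⁻¹·Kᵀ·(x' − x̄) = [-22, 16]
z = y + H·x̄ = [-22, 16] + [20, -15] = [-2, 1]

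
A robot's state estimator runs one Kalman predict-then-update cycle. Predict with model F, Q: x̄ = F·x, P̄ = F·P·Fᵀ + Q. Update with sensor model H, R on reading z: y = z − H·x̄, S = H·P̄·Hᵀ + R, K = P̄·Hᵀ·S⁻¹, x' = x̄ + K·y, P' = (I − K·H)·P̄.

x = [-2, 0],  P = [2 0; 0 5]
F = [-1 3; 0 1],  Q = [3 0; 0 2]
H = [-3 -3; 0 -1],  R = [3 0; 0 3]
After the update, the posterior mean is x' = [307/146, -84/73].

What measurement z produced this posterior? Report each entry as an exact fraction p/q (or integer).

z = [-3, 3]

x̄ = F·x = [2, 0]
P̄ = F·P·Fᵀ + Q = [50 15; 15 7]
S = H·P̄·Hᵀ + R = [786 66; 66 10]
K = P̄·Hᵀ·S⁻¹ = [-20/73 45/146; -33/584 -191/584]
x' − x̄ = [15/146, -84/73] = K·y
y = (KᵀK)⁻¹·Kᵀ·(x' − x̄) = [3, 3]
z = y + H·x̄ = [3, 3] + [-6, 0] = [-3, 3]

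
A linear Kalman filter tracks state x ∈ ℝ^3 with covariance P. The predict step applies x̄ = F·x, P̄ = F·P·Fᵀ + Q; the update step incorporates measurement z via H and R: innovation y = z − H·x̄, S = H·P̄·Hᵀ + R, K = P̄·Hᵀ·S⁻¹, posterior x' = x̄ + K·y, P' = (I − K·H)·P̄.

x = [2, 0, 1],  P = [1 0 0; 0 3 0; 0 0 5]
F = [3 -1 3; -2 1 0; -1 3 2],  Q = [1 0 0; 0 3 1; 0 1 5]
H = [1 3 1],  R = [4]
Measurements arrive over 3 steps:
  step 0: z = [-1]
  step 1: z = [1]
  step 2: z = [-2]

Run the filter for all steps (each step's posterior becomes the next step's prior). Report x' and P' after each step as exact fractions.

step 0: x̄ = F·x = [9, -4, 0]
step 0: P̄ = F·P·Fᵀ + Q = [58 -9 18; -9 10 12; 18 12 53]
step 0: y = z − H·x̄ = [2]
step 0: S = H·P̄·Hᵀ + R = [259]
step 0: K = P̄·Hᵀ·S⁻¹ = [7/37; 33/259; 107/259]
step 0: x' = x̄ + K·y = [347/37, -970/259, 214/259]
step 0: P' = (I − K·H)·P̄ = [1803/37 -564/37 -83/37; -564/37 1501/259 -423/259; -83/37 -423/259 2278/259]
step 1: x̄ = F·x = [8899/259, -5828/259, -4911/259]
step 1: P̄ = F·P·Fᵀ + Q = [151619/259 -94750/259 -72882/259; -94750/259 68554/259 59118/259; -72882/259 59118/259 57473/259]
step 1: y = z − H·x̄ = [1965/37]
step 1: S = H·P̄·Hᵀ + R = [66794/37]
step 1: K = P̄·Hᵀ·S⁻¹ = [-29359/66794; 1735/4771; 3305/9542]
step 1: x' = x̄ + K·y = [735779/66794, -106499/33397, -37851/66794]
step 1: P' = (I − K·H)·P̄ = [15805341/66794 -2580735/33397 -438367/66794; -2580735/33397 866732/33397 29119/33397; -438367/66794 29119/33397 356193/66794]
step 2: x̄ = F·x = [1153391/33397, -842278/33397, -111575/5138]
step 2: P̄ = F·P·Fᵀ + Q = [84991425/33397 -59783972/33397 -3961592/2569; -59783972/33397 42900545/33397 2879927/2569; -3961592/2569 2879927/2569 5122031/5138]
step 2: y = z − H·x̄ = [580539/9542]
step 2: S = H·P̄·Hᵀ + R = [534904403/66794]
step 2: K = P̄·Hᵀ·S⁻¹ = [-291722374/534904403; 212713428/534904403; 17110847/48627673]
step 2: x' = x̄ + K·y = [5073814882/3744330821, -3841682672/3744330821, -104655832/340393711]
step 2: P' = (I − K·H)·P̄ = [610210795147/3744330821 -199554968080/3744330821 -1792192489/340393711; -199554968080/3744330821 67949944633/3744330821 151010015/340393711; -1792192489/340393711 151010015/340393711 1818266160/340393711]

step 0: x' = [347/37, -970/259, 214/259], P' = [1803/37 -564/37 -83/37; -564/37 1501/259 -423/259; -83/37 -423/259 2278/259]
step 1: x' = [735779/66794, -106499/33397, -37851/66794], P' = [15805341/66794 -2580735/33397 -438367/66794; -2580735/33397 866732/33397 29119/33397; -438367/66794 29119/33397 356193/66794]
step 2: x' = [5073814882/3744330821, -3841682672/3744330821, -104655832/340393711], P' = [610210795147/3744330821 -199554968080/3744330821 -1792192489/340393711; -199554968080/3744330821 67949944633/3744330821 151010015/340393711; -1792192489/340393711 151010015/340393711 1818266160/340393711]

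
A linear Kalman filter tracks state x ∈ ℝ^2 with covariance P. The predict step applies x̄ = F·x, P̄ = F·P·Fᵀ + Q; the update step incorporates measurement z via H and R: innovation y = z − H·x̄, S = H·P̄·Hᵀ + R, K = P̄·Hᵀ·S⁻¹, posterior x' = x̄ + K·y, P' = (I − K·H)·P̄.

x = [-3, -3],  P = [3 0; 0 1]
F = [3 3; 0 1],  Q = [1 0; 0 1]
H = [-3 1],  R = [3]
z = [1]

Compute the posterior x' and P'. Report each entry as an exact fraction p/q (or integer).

x' = [-9/8, -61/32]
P' = [11/20 51/80; 51/80 591/320]

x̄ = F·x = [-18, -3]
P̄ = F·P·Fᵀ + Q = [37 3; 3 2]
y = z − H·x̄ = [-50]
S = H·P̄·Hᵀ + R = [320]
K = P̄·Hᵀ·S⁻¹ = [-27/80; -7/320]
x' = x̄ + K·y = [-9/8, -61/32]
P' = (I − K·H)·P̄ = [11/20 51/80; 51/80 591/320]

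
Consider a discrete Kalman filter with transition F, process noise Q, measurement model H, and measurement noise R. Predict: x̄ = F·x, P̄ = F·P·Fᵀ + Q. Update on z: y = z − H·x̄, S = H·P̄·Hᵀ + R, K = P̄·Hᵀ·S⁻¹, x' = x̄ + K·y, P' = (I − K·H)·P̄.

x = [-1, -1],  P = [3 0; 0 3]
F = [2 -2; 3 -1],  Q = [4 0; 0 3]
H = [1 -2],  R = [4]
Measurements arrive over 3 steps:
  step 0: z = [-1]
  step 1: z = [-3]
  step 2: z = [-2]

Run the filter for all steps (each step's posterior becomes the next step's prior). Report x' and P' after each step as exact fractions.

step 0: x̄ = F·x = [0, -2]
step 0: P̄ = F·P·Fᵀ + Q = [28 24; 24 33]
step 0: y = z − H·x̄ = [-5]
step 0: S = H·P̄·Hᵀ + R = [68]
step 0: K = P̄·Hᵀ·S⁻¹ = [-5/17; -21/34]
step 0: x' = x̄ + K·y = [25/17, 37/34]
step 0: P' = (I − K·H)·P̄ = [376/17 198/17; 198/17 120/17]
step 1: x̄ = F·x = [13/17, 113/34]
step 1: P̄ = F·P·Fᵀ + Q = [468/17 912/17; 912/17 2367/17]
step 1: y = z − H·x̄ = [49/17]
step 1: S = H·P̄·Hᵀ + R = [6356/17]
step 1: K = P̄·Hᵀ·S⁻¹ = [-339/1589; -273/454]
step 1: x' = x̄ + K·y = [34/227, 361/227]
step 1: P' = (I − K·H)·P̄ = [16704/1589 1290/227; 1290/227 918/227]
step 2: x̄ = F·x = [-654/227, -259/227]
step 2: P̄ = F·P·Fᵀ + Q = [26636/1589 40836/1589; 40836/1589 107349/1589]
step 2: y = z − H·x̄ = [-318/227]
step 2: S = H·P̄·Hᵀ + R = [299044/1589]
step 2: K = P̄·Hᵀ·S⁻¹ = [-13759/74761; -86931/149522]
step 2: x' = x̄ + K·y = [-196116/74761, -24410/74761]
step 2: P' = (I − K·H)·P̄ = [776648/74761 415842/74761; 415842/74761 294852/74761]

step 0: x' = [25/17, 37/34], P' = [376/17 198/17; 198/17 120/17]
step 1: x' = [34/227, 361/227], P' = [16704/1589 1290/227; 1290/227 918/227]
step 2: x' = [-196116/74761, -24410/74761], P' = [776648/74761 415842/74761; 415842/74761 294852/74761]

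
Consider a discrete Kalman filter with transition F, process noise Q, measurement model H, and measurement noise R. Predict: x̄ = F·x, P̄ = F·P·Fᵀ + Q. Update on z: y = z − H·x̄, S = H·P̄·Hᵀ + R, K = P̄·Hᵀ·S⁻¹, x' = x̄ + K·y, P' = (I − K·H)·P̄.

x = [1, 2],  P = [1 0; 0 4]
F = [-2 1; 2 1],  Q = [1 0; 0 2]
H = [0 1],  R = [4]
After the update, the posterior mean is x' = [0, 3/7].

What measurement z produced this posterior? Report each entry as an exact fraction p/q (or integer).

z = [-1]

x̄ = F·x = [0, 4]
P̄ = F·P·Fᵀ + Q = [9 0; 0 10]
S = H·P̄·Hᵀ + R = [14]
K = P̄·Hᵀ·S⁻¹ = [0; 5/7]
x' − x̄ = [0, -25/7] = K·y
y = (KᵀK)⁻¹·Kᵀ·(x' − x̄) = [-5]
z = y + H·x̄ = [-5] + [4] = [-1]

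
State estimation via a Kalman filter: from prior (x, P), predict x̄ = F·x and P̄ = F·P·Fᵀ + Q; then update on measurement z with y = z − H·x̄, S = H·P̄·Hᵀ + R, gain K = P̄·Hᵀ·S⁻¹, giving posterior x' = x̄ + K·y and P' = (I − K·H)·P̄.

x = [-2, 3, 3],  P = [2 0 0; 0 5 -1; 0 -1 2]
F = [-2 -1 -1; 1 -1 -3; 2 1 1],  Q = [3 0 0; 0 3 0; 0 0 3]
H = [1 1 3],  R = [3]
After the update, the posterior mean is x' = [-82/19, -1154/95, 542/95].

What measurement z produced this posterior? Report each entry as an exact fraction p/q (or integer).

z = [1]

x̄ = F·x = [-2, -14, 2]
P̄ = F·P·Fᵀ + Q = [16 3 -13; 3 22 -3; -13 -3 16]
S = H·P̄·Hᵀ + R = [95]
K = P̄·Hᵀ·S⁻¹ = [-4/19; 16/95; 32/95]
x' − x̄ = [-44/19, 176/95, 352/95] = K·y
y = (KᵀK)⁻¹·Kᵀ·(x' − x̄) = [11]
z = y + H·x̄ = [11] + [-10] = [1]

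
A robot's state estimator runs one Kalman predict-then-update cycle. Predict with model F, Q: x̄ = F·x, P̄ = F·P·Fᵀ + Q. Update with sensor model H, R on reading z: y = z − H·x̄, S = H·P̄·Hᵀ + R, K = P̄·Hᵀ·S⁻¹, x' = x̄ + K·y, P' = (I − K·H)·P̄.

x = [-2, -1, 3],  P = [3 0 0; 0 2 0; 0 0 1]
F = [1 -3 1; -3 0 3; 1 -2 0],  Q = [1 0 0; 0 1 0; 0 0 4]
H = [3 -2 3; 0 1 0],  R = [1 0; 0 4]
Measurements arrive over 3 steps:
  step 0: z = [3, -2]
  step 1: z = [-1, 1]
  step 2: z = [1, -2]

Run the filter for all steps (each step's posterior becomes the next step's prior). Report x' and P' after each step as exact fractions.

step 0: x̄ = F·x = [4, 15, 0]
step 0: P̄ = F·P·Fᵀ + Q = [23 -6 15; -6 37 -9; 15 -9 15]
step 0: y = z − H·x̄ = [21, -17]
step 0: S = H·P̄·Hᵀ + R = [941 -119; -119 41]
step 0: K = P̄·Hᵀ·S⁻¹ = [371/2035 779/2035; -119/6105 5164/6105; 1119/8140 1461/8140]
step 0: x' = x̄ + K·y = [2688/2035, 1288/6105, -669/4070]
step 0: P' = (I − K·H)·P̄ = [4733/2035 3116/2035 -2532/2035; 3116/2035 20656/6105 1461/2035; -2532/2035 1461/2035 14397/8140]
step 1: x̄ = F·x = [2131/4070, -3627/814, 5488/6105]
step 1: P̄ = F·P·Fᵀ + Q = [159237/8140 9195/1628 25011/2035; 9195/1628 98081/1628 -2373/407; 25011/2035 -2373/407 83851/6105]
step 1: y = z − H·x̄ = [-57709/4070, 4441/814]
step 1: S = H·P̄·Hᵀ + R = [6227717/8140 -197053/1628; -197053/1628 104593/1628]
step 1: K = P̄·Hᵀ·S⁻¹ = [8271818/46808577 19699133/46808577; -1970530/140425731 127970297/140425731; 41184551/280851462 52103843/280851462]
step 1: x' = x̄ + K·y = [14695327/46808577, 100412071/140425731, -23613211/140425731]
step 1: P' = (I − K·H)·P̄ = [35807030/15602859 78796532/46808577 -52132796/46808577; 78796532/46808577 511881188/140425731 104207686/140425731; -52132796/46808577 104207686/140425731 465468541/280851462]
step 2: x̄ = F·x = [-280763443/140425731, -67699192/46808577, -156738161/140425731]
step 2: P̄ = F·P·Fᵀ + Q = [5891946991/280851462 614033461/93617154 1846788658/140425731; 614033461/93617154 1766794351/31205718 -214297838/46808577; 1846788658/140425731 -214297838/46808577 1985932562/140425731]
step 2: y = z − H·x̄ = [348911797/46808577, -25917962/46808577]
step 2: S = H·P̄·Hᵀ + R = [23607598729/31205718 -3348150917/31205718; -3348150917/31205718 1891617223/31205718]
step 2: K = P̄·Hᵀ·S⁻¹ = [572490818044/3215413193163 1361221176223/3215413193163; -13392603668/1071804397721 977374002805/1071804397721; 470636755118/3215413193163 590178678470/3215413193163]
step 2: x' = x̄ + K·y = [-2915165986693/3215413193163, -6573453710282/3215413193163, -135859451925/1071804397721]
step 2: P' = (I − K·H)·P̄ = [2473235232664/1071804397721 5444884704892/3215413193163 -3598952288716/3215413193163; 5444884704892/3215413193163 3909496011220/1071804397721 2360714713880/3215413193163; -3598952288716/3215413193163 2360714713880/3215413193163 5329641016342/3215413193163]

step 0: x' = [2688/2035, 1288/6105, -669/4070], P' = [4733/2035 3116/2035 -2532/2035; 3116/2035 20656/6105 1461/2035; -2532/2035 1461/2035 14397/8140]
step 1: x' = [14695327/46808577, 100412071/140425731, -23613211/140425731], P' = [35807030/15602859 78796532/46808577 -52132796/46808577; 78796532/46808577 511881188/140425731 104207686/140425731; -52132796/46808577 104207686/140425731 465468541/280851462]
step 2: x' = [-2915165986693/3215413193163, -6573453710282/3215413193163, -135859451925/1071804397721], P' = [2473235232664/1071804397721 5444884704892/3215413193163 -3598952288716/3215413193163; 5444884704892/3215413193163 3909496011220/1071804397721 2360714713880/3215413193163; -3598952288716/3215413193163 2360714713880/3215413193163 5329641016342/3215413193163]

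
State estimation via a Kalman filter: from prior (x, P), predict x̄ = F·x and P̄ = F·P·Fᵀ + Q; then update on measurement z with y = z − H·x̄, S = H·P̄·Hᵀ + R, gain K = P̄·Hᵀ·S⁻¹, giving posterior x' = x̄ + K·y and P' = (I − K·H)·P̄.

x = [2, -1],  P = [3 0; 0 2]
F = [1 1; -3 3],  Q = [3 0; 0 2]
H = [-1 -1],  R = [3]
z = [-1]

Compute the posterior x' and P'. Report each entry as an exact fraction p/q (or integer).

x' = [97/52, -18/13]
P' = [391/52 -94/13; -94/13 127/13]

x̄ = F·x = [1, -9]
P̄ = F·P·Fᵀ + Q = [8 -3; -3 47]
y = z − H·x̄ = [-9]
S = H·P̄·Hᵀ + R = [52]
K = P̄·Hᵀ·S⁻¹ = [-5/52; -11/13]
x' = x̄ + K·y = [97/52, -18/13]
P' = (I − K·H)·P̄ = [391/52 -94/13; -94/13 127/13]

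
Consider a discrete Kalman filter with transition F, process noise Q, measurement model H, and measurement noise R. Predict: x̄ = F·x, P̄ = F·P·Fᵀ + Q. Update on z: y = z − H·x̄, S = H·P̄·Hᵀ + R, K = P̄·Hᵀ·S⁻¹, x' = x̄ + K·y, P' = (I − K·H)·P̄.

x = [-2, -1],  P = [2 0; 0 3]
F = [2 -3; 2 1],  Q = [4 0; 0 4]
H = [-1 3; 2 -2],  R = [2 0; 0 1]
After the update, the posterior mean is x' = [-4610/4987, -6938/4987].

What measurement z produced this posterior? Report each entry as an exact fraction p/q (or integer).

x̄ = F·x = [-1, -5]
P̄ = F·P·Fᵀ + Q = [39 -1; -1 15]
S = H·P̄·Hᵀ + R = [182 -176; -176 225]
K = P̄·Hᵀ·S⁻¹ = [2315/4987 3584/4987; 2359/4987 1136/4987]
x' − x̄ = [377/4987, 17997/4987] = K·y
y = (KᵀK)⁻¹·Kᵀ·(x' − x̄) = [11, -7]
z = y + H·x̄ = [11, -7] + [-14, 8] = [-3, 1]

z = [-3, 1]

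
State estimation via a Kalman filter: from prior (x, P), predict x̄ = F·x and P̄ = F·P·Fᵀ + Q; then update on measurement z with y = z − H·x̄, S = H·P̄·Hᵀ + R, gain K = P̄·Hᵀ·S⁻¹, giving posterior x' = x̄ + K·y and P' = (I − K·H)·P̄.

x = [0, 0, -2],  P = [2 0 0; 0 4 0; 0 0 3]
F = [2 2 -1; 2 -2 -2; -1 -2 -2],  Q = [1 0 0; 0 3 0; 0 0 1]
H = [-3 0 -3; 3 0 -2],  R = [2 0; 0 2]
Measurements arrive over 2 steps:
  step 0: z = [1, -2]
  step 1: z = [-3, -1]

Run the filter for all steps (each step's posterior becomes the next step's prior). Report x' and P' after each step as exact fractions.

step 0: x' = [-13156/25475, -16318/25475, 5817/25475], P' = [8792/76425 542/25475 -2044/76425; 542/25475 432051/25475 3606/25475; -2044/76425 3606/25475 12158/76425]
step 1: x' = [229028443/1552594051, -1588483198/1552594051, 1129223236/1552594051], P' = [528332482/4657782153 -58450536/1552594051 -45951934/1552594051; -58450536/1552594051 7921159245/1552594051 217938536/1552594051; -45951934/1552594051 217938536/1552594051 241290928/1552594051]

step 0: x̄ = F·x = [2, 4, 4]
step 0: P̄ = F·P·Fᵀ + Q = [28 -2 -14; -2 39 24; -14 24 31]
step 0: y = z − H·x̄ = [19, 0]
step 0: S = H·P̄·Hᵀ + R = [281 -24; -24 546]
step 0: K = P̄·Hᵀ·S⁻¹ = [-3374/25475 15232/76425; -6222/25475 -2793/25475; -5057/25475 -15224/76425]
step 0: x' = x̄ + K·y = [-13156/25475, -16318/25475, 5817/25475]
step 0: P' = (I − K·H)·P̄ = [8792/76425 542/25475 -2044/76425; 542/25475 432051/25475 3606/25475; -2044/76425 3606/25475 12158/76425]
step 1: x̄ = F·x = [-12953/5095, -1062/5095, 34158/25475]
step 1: P̄ = F·P·Fᵀ + Q = [211451/3057 -68460/1019 -346876/5095; -68460/1019 74501/1019 353536/5095; -346876/5095 353536/5095 1801111/25475]
step 1: y = z − H·x̄ = [-168246/25475, 237136/25475]
step 1: S = H·P̄·Hᵀ + R = [900934/25475 150981/25475; 150981/25475 43926779/25475]
step 1: K = P̄·Hᵀ·S⁻¹ = [-195238340/1552594051 310118175/1552594051; -239232000/1552594051 -305614340/1552594051; -293008491/1552594051 -310218829/1552594051]
step 1: x' = x̄ + K·y = [229028443/1552594051, -1588483198/1552594051, 1129223236/1552594051]
step 1: P' = (I − K·H)·P̄ = [528332482/4657782153 -58450536/1552594051 -45951934/1552594051; -58450536/1552594051 7921159245/1552594051 217938536/1552594051; -45951934/1552594051 217938536/1552594051 241290928/1552594051]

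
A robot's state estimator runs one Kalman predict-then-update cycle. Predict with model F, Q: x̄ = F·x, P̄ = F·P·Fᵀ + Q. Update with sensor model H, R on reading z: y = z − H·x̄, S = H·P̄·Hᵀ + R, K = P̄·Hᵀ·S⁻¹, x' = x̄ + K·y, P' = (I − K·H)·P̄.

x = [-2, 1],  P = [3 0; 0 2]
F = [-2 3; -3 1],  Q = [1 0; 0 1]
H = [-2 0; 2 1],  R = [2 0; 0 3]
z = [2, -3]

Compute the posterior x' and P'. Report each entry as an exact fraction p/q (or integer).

x' = [-1187/1147, -659/1147]
P' = [447/1147 -636/1147; -636/1147 3630/1147]

x̄ = F·x = [7, 7]
P̄ = F·P·Fᵀ + Q = [31 24; 24 30]
y = z − H·x̄ = [16, -24]
S = H·P̄·Hᵀ + R = [126 -172; -172 253]
K = P̄·Hᵀ·S⁻¹ = [-447/1147 86/1147; 636/1147 786/1147]
x' = x̄ + K·y = [-1187/1147, -659/1147]
P' = (I − K·H)·P̄ = [447/1147 -636/1147; -636/1147 3630/1147]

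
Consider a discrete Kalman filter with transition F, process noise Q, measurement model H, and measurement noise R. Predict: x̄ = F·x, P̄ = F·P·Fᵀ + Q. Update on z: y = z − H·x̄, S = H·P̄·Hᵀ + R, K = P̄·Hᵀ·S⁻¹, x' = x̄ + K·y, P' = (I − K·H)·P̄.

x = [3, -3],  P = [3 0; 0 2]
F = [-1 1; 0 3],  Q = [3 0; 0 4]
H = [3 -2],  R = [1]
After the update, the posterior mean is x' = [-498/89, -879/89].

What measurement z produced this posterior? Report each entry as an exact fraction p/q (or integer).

z = [3]

x̄ = F·x = [-6, -9]
P̄ = F·P·Fᵀ + Q = [8 6; 6 22]
S = H·P̄·Hᵀ + R = [89]
K = P̄·Hᵀ·S⁻¹ = [12/89; -26/89]
x' − x̄ = [36/89, -78/89] = K·y
y = (KᵀK)⁻¹·Kᵀ·(x' − x̄) = [3]
z = y + H·x̄ = [3] + [0] = [3]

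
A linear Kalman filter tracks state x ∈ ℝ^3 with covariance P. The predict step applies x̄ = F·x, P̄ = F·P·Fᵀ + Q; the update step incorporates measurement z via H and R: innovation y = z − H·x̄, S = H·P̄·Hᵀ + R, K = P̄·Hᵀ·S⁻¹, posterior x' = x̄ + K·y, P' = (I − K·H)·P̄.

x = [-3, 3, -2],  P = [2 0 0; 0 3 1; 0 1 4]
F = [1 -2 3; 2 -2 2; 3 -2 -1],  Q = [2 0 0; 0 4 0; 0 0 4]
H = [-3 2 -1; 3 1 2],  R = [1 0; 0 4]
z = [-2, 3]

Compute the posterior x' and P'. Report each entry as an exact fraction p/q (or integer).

x̄ = F·x = [-15, -16, -13]
P̄ = F·P·Fᵀ + Q = [40 30 2; 30 32 14; 2 14 42]
y = z − H·x̄ = [-28, 90]
S = H·P̄·Hᵀ + R = [127 -266; -266 824]
K = P̄·Hᵀ·S⁻¹ = [-2531/8473 1533/16946; 1735/8473 4205/16946; 2796/8473 1972/8473]
x' = x̄ + K·y = [12758/8473, 5077/8473, -10957/8473]
P' = (I − K·H)·P̄ = [63957/8473 37975/8473 -113390/8473; 37975/8473 25161/8473 -65338/8473; -113390/8473 -65338/8473 206698/8473]

x' = [12758/8473, 5077/8473, -10957/8473]
P' = [63957/8473 37975/8473 -113390/8473; 37975/8473 25161/8473 -65338/8473; -113390/8473 -65338/8473 206698/8473]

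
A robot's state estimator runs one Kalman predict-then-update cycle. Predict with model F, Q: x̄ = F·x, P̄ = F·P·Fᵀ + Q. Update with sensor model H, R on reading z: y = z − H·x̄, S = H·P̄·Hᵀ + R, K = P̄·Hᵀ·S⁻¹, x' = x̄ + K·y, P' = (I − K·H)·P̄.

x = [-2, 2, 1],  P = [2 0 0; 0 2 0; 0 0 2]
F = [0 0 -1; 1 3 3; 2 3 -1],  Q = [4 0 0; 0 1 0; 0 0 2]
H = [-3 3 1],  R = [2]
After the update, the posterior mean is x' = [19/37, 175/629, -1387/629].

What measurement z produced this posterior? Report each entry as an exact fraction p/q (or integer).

x̄ = F·x = [-1, 7, 1]
P̄ = F·P·Fᵀ + Q = [6 -6 2; -6 39 16; 2 16 30]
S = H·P̄·Hᵀ + R = [629]
K = P̄·Hᵀ·S⁻¹ = [-2/37; 151/629; 72/629]
x' − x̄ = [56/37, -4228/629, -2016/629] = K·y
y = (KᵀK)⁻¹·Kᵀ·(x' − x̄) = [-28]
z = y + H·x̄ = [-28] + [25] = [-3]

z = [-3]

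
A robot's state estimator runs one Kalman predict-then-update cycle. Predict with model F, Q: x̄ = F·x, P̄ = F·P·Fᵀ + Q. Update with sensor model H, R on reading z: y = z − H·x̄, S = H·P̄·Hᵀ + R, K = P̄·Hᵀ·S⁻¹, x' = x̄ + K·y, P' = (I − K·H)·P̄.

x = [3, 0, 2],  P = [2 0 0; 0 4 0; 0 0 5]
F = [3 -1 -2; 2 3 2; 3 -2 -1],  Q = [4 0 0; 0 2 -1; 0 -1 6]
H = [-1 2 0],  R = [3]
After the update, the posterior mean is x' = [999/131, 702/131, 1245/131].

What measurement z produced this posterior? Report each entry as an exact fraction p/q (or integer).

z = [3]

x̄ = F·x = [5, 10, 7]
P̄ = F·P·Fᵀ + Q = [46 -20 36; -20 66 -23; 36 -23 45]
S = H·P̄·Hᵀ + R = [393]
K = P̄·Hᵀ·S⁻¹ = [-86/393; 152/393; -82/393]
x' − x̄ = [344/131, -608/131, 328/131] = K·y
y = (KᵀK)⁻¹·Kᵀ·(x' − x̄) = [-12]
z = y + H·x̄ = [-12] + [15] = [3]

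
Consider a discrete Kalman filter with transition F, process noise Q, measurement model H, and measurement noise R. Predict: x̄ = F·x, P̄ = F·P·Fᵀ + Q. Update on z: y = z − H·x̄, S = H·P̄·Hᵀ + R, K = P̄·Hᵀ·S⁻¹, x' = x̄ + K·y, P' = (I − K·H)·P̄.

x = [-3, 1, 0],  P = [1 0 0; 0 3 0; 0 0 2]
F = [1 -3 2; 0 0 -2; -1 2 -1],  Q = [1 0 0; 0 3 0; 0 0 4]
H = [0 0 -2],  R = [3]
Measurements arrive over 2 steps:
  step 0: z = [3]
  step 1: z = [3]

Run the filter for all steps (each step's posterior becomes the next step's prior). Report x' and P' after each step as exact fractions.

step 0: x' = [124/79, -104/79, -99/79], P' = [807/79 -264/79 -69/79; -264/79 805/79 12/79; -69/79 12/79 57/79]
step 1: x' = [24914/21317, 53010/21317, -32319/21317], P' = [242129/21317 -29574/21317 -20340/21317; -29574/21317 125211/21317 -216/21317; -20340/21317 -216/21317 15810/21317]

step 0: x̄ = F·x = [-6, 0, 5]
step 0: P̄ = F·P·Fᵀ + Q = [37 -8 -23; -8 11 4; -23 4 19]
step 0: y = z − H·x̄ = [13]
step 0: S = H·P̄·Hᵀ + R = [79]
step 0: K = P̄·Hᵀ·S⁻¹ = [46/79; -8/79; -38/79]
step 0: x' = x̄ + K·y = [124/79, -104/79, -99/79]
step 0: P' = (I − K·H)·P̄ = [807/79 -264/79 -69/79; -264/79 805/79 12/79; -69/79 12/79 57/79]
step 1: x̄ = F·x = [238/79, 198/79, -233/79]
step 1: P̄ = F·P·Fᵀ + Q = [9523/79 -18/79 -6780/79; -18/79 465/79 -72/79; -6780/79 -72/79 5270/79]
step 1: y = z − H·x̄ = [-229/79]
step 1: S = H·P̄·Hᵀ + R = [21317/79]
step 1: K = P̄·Hᵀ·S⁻¹ = [13560/21317; 144/21317; -10540/21317]
step 1: x' = x̄ + K·y = [24914/21317, 53010/21317, -32319/21317]
step 1: P' = (I − K·H)·P̄ = [242129/21317 -29574/21317 -20340/21317; -29574/21317 125211/21317 -216/21317; -20340/21317 -216/21317 15810/21317]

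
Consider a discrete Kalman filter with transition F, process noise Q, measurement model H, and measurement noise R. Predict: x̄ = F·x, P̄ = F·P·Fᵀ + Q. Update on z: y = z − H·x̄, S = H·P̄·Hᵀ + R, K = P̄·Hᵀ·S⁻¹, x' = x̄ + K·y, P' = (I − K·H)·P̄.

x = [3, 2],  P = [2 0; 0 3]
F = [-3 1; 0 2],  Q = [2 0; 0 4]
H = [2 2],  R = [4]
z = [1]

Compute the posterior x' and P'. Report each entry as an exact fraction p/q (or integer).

x̄ = F·x = [-7, 4]
P̄ = F·P·Fᵀ + Q = [23 6; 6 16]
y = z − H·x̄ = [7]
S = H·P̄·Hᵀ + R = [208]
K = P̄·Hᵀ·S⁻¹ = [29/104; 11/52]
x' = x̄ + K·y = [-525/104, 285/52]
P' = (I − K·H)·P̄ = [355/52 -163/26; -163/26 87/13]

x' = [-525/104, 285/52]
P' = [355/52 -163/26; -163/26 87/13]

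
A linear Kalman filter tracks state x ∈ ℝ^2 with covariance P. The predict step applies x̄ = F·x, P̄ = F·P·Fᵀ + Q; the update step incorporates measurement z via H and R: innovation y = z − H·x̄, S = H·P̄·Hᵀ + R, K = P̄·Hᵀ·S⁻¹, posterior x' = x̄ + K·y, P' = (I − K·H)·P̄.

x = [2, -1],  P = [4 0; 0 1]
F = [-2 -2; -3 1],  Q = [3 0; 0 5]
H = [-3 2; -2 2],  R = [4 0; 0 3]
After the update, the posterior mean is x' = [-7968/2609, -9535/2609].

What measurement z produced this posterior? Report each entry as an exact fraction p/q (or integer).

z = [2, -1]

x̄ = F·x = [-2, -7]
P̄ = F·P·Fᵀ + Q = [23 22; 22 42]
S = H·P̄·Hᵀ + R = [115 86; 86 87]
K = P̄·Hᵀ·S⁻¹ = [-2003/2609 1920/2609; -1874/2609 3052/2609]
x' − x̄ = [-2750/2609, 8728/2609] = K·y
y = (KᵀK)⁻¹·Kᵀ·(x' − x̄) = [10, 9]
z = y + H·x̄ = [10, 9] + [-8, -10] = [2, -1]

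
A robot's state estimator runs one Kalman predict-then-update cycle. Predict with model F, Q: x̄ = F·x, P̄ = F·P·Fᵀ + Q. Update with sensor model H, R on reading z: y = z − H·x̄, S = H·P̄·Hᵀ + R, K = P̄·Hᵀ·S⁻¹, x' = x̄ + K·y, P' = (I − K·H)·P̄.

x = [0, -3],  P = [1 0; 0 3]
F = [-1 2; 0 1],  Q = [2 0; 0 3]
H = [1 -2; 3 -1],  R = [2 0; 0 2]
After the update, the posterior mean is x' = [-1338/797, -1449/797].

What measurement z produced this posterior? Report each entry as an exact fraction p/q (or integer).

x̄ = F·x = [-6, -3]
P̄ = F·P·Fᵀ + Q = [15 6; 6 6]
S = H·P̄·Hᵀ + R = [17 15; 15 107]
K = P̄·Hᵀ·S⁻¹ = [-132/797 309/797; -411/797 147/797]
x' − x̄ = [3444/797, 942/797] = K·y
y = (KᵀK)⁻¹·Kᵀ·(x' − x̄) = [2, 12]
z = y + H·x̄ = [2, 12] + [0, -15] = [2, -3]

z = [2, -3]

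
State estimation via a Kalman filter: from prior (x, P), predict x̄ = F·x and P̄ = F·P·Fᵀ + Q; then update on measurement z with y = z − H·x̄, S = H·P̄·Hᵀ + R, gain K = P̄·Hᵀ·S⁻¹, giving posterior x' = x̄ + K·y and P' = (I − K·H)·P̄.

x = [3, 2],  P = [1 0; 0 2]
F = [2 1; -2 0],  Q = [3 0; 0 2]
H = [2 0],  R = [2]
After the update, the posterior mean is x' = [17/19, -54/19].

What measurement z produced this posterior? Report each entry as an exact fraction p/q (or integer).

x̄ = F·x = [8, -6]
P̄ = F·P·Fᵀ + Q = [9 -4; -4 6]
S = H·P̄·Hᵀ + R = [38]
K = P̄·Hᵀ·S⁻¹ = [9/19; -4/19]
x' − x̄ = [-135/19, 60/19] = K·y
y = (KᵀK)⁻¹·Kᵀ·(x' − x̄) = [-15]
z = y + H·x̄ = [-15] + [16] = [1]

z = [1]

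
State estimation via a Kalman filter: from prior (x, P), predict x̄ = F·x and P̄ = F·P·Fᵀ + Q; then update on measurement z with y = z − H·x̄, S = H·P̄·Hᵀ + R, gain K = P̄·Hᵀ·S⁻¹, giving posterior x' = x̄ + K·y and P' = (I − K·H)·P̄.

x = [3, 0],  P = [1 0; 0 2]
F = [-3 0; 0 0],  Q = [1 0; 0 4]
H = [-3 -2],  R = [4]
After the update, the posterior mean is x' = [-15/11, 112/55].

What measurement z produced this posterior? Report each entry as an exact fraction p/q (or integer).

z = [-1]

x̄ = F·x = [-9, 0]
P̄ = F·P·Fᵀ + Q = [10 0; 0 4]
S = H·P̄·Hᵀ + R = [110]
K = P̄·Hᵀ·S⁻¹ = [-3/11; -4/55]
x' − x̄ = [84/11, 112/55] = K·y
y = (KᵀK)⁻¹·Kᵀ·(x' − x̄) = [-28]
z = y + H·x̄ = [-28] + [27] = [-1]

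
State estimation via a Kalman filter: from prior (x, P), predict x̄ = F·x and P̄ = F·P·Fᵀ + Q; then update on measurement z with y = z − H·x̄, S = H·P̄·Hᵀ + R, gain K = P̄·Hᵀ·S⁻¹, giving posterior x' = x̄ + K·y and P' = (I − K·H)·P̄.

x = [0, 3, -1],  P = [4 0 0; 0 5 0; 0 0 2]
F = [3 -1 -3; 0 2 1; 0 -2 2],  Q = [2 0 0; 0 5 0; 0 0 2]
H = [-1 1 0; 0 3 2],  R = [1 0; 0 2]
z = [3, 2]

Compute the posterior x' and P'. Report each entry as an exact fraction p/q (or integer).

x̄ = F·x = [0, 5, -8]
P̄ = F·P·Fᵀ + Q = [61 -16 -2; -16 27 -16; -2 -16 30]
y = z − H·x̄ = [-2, 3]
S = H·P̄·Hᵀ + R = [121 101; 101 173]
K = P̄·Hᵀ·S⁻¹ = [-8069/10732 1485/10732; 1245/5366 793/5366; -1817/5366 1433/5366]
x' = x̄ + K·y = [20593/10732, 26719/5366, -34995/5366]
P' = (I − K·H)·P̄ = [110559/10732 51245/5366 -76125/5366; 51245/5366 26245/2683 -38971/2683; -76125/5366 -38971/2683 59173/2683]

x' = [20593/10732, 26719/5366, -34995/5366]
P' = [110559/10732 51245/5366 -76125/5366; 51245/5366 26245/2683 -38971/2683; -76125/5366 -38971/2683 59173/2683]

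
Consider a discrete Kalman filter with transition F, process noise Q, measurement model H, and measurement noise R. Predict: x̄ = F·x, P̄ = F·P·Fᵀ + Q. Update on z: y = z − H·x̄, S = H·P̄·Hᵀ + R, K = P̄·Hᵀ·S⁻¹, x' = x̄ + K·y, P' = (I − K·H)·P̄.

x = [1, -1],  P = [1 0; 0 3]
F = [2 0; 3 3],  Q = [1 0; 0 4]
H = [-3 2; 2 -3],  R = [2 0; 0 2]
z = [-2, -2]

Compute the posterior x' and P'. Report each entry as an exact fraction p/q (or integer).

x' = [558/277, 4996/2493]
P' = [238/277 220/277; 220/277 2212/2493]

x̄ = F·x = [2, 0]
P̄ = F·P·Fᵀ + Q = [5 6; 6 40]
y = z − H·x̄ = [4, -6]
S = H·P̄·Hᵀ + R = [135 -192; -192 310]
K = P̄·Hᵀ·S⁻¹ = [-137/277 -92/277; -758/2493 -446/831]
x' = x̄ + K·y = [558/277, 4996/2493]
P' = (I − K·H)·P̄ = [238/277 220/277; 220/277 2212/2493]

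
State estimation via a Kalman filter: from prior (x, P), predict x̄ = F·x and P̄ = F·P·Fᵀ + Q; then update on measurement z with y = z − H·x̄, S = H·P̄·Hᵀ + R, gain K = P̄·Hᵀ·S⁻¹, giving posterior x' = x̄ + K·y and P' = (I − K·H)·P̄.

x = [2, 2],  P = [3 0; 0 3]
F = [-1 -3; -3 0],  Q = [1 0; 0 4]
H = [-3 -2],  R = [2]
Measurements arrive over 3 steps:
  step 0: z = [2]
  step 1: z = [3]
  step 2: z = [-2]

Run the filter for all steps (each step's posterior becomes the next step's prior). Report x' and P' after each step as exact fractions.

step 0: x' = [-110/171, -52/513], P' = [398/57 -1754/171; -1754/171 7982/513]
step 1: x' = [-2581/519, 9358/1557], P' = [18490/1211 -26996/1211; -26996/1211 119954/3633]
step 2: x' = [-673186/131931, 3411403/395793], P' = [822238/43977 -3607480/131931; -3607480/131931 16013686/395793]

step 0: x̄ = F·x = [-8, -6]
step 0: P̄ = F·P·Fᵀ + Q = [31 9; 9 31]
step 0: y = z − H·x̄ = [-34]
step 0: S = H·P̄·Hᵀ + R = [513]
step 0: K = P̄·Hᵀ·S⁻¹ = [-37/171; -89/513]
step 0: x' = x̄ + K·y = [-110/171, -52/513]
step 0: P' = (I − K·H)·P̄ = [398/57 -1754/171; -1754/171 7982/513]
step 1: x̄ = F·x = [18/19, 110/57]
step 1: P̄ = F·P·Fᵀ + Q = [1643/19 -1356/19; -1356/19 1270/19]
step 1: y = z − H·x̄ = [553/57]
step 1: S = H·P̄·Hᵀ + R = [3633/19]
step 1: K = P̄·Hᵀ·S⁻¹ = [-739/1211; 1528/3633]
step 1: x' = x̄ + K·y = [-2581/519, 9358/1557]
step 1: P' = (I − K·H)·P̄ = [18490/1211 -26996/1211; -26996/1211 119954/3633]
step 2: x̄ = F·x = [-2259/173, 2581/173]
step 2: P̄ = F·P·Fᵀ + Q = [217587/1211 -187494/1211; -187494/1211 171254/1211]
step 2: y = z − H·x̄ = [-1961/173]
step 2: S = H·P̄·Hᵀ + R = [395793/1211]
step 2: K = P̄·Hᵀ·S⁻¹ = [-92591/131931; 219974/395793]
step 2: x' = x̄ + K·y = [-673186/131931, 3411403/395793]
step 2: P' = (I − K·H)·P̄ = [822238/43977 -3607480/131931; -3607480/131931 16013686/395793]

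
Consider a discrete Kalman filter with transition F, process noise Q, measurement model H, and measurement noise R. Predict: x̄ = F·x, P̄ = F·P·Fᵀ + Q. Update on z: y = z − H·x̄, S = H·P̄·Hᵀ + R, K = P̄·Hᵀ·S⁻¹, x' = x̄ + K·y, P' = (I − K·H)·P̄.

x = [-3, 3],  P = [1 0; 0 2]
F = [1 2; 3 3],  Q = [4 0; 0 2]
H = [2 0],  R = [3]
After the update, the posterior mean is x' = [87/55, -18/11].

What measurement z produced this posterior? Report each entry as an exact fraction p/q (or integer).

z = [3]

x̄ = F·x = [3, 0]
P̄ = F·P·Fᵀ + Q = [13 15; 15 29]
S = H·P̄·Hᵀ + R = [55]
K = P̄·Hᵀ·S⁻¹ = [26/55; 6/11]
x' − x̄ = [-78/55, -18/11] = K·y
y = (KᵀK)⁻¹·Kᵀ·(x' − x̄) = [-3]
z = y + H·x̄ = [-3] + [6] = [3]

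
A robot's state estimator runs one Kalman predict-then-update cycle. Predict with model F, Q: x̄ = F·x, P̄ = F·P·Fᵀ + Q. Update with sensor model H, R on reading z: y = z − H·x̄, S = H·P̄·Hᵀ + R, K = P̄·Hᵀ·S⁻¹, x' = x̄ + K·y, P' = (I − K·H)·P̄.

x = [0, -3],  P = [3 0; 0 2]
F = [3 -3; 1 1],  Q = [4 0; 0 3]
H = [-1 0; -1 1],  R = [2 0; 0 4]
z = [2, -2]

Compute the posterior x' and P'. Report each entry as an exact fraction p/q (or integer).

x̄ = F·x = [9, -3]
P̄ = F·P·Fᵀ + Q = [49 3; 3 8]
y = z − H·x̄ = [11, 10]
S = H·P̄·Hᵀ + R = [51 46; 46 55]
K = P̄·Hᵀ·S⁻¹ = [-579/689 -92/689; -395/689 393/689]
x' = x̄ + K·y = [-1088/689, -2482/689]
P' = (I − K·H)·P̄ = [1158/689 790/689; 790/689 2362/689]

x' = [-1088/689, -2482/689]
P' = [1158/689 790/689; 790/689 2362/689]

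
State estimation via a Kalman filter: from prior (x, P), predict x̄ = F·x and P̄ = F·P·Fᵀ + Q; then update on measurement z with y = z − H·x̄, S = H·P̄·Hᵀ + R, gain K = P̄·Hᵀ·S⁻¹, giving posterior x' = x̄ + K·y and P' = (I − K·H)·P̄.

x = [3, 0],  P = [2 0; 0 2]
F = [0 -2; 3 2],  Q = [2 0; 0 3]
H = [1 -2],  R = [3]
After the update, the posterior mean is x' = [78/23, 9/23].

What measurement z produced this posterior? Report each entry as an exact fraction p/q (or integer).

x̄ = F·x = [0, 9]
P̄ = F·P·Fᵀ + Q = [10 -8; -8 29]
S = H·P̄·Hᵀ + R = [161]
K = P̄·Hᵀ·S⁻¹ = [26/161; -66/161]
x' − x̄ = [78/23, -198/23] = K·y
y = (KᵀK)⁻¹·Kᵀ·(x' − x̄) = [21]
z = y + H·x̄ = [21] + [-18] = [3]

z = [3]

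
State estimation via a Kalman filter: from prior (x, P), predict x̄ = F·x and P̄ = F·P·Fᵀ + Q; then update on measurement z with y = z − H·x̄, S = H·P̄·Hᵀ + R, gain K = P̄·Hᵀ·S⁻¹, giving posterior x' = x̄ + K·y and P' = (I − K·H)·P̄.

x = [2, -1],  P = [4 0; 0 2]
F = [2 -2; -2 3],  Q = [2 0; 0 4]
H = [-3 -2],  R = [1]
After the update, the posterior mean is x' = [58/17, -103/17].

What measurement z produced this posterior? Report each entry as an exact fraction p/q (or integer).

x̄ = F·x = [6, -7]
P̄ = F·P·Fᵀ + Q = [26 -28; -28 38]
S = H·P̄·Hᵀ + R = [51]
K = P̄·Hᵀ·S⁻¹ = [-22/51; 8/51]
x' − x̄ = [-44/17, 16/17] = K·y
y = (KᵀK)⁻¹·Kᵀ·(x' − x̄) = [6]
z = y + H·x̄ = [6] + [-4] = [2]

z = [2]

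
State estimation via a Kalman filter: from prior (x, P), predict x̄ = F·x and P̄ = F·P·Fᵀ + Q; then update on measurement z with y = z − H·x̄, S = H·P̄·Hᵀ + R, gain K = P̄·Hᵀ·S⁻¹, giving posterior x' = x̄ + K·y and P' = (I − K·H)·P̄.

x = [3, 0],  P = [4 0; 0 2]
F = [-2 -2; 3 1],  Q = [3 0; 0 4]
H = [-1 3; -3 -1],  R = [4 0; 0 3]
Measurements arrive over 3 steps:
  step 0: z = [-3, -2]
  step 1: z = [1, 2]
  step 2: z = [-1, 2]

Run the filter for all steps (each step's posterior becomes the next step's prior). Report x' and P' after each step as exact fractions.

step 0: x' = [32626/37199, -23189/37199], P' = [11174/37199 -1386/37199; -1386/37199 14154/37199]
step 1: x' = [-89175216/135092623, 29380657/135092623], P' = [39426428/135092623 -4592256/135092623; -4592256/135092623 49616544/135092623]
step 2: x' = [-23307662754/53599984799, -29495796319/53599984799], P' = [140717450996/482399863191 -5454953480/160799954397; -5454953480/160799954397 19677564344/53599984799]

step 0: x̄ = F·x = [-6, 9]
step 0: P̄ = F·P·Fᵀ + Q = [27 -28; -28 42]
step 0: y = z − H·x̄ = [-36, -11]
step 0: S = H·P̄·Hᵀ + R = [577 179; 179 120]
step 0: K = P̄·Hᵀ·S⁻¹ = [-3833/37199 -10712/37199; 10962/37199 -3332/37199]
step 0: x' = x̄ + K·y = [32626/37199, -23189/37199]
step 0: P' = (I − K·H)·P̄ = [11174/37199 -1386/37199; -1386/37199 14154/37199]
step 1: x̄ = F·x = [-18874/37199, 74689/37199]
step 1: P̄ = F·P·Fᵀ + Q = [201821/37199 -84264/37199; -84264/37199 255200/37199]
step 1: y = z − H·x̄ = [-205742/37199, 92465/37199]
step 1: S = H·P̄·Hᵀ + R = [3153001/37199 513975/37199; 513975/37199 1677602/37199]
step 1: K = P̄·Hᵀ·S⁻¹ = [-13300799/135092623 -37895676/135092623; 38360472/135092623 -11946592/135092623]
step 1: x' = x̄ + K·y = [-89175216/135092623, 29380657/135092623]
step 1: P' = (I − K·H)·P̄ = [39426428/135092623 -4592256/135092623; -4592256/135092623 49616544/135092623]
step 2: x̄ = F·x = [119589118/135092623, -238144991/135092623]
step 2: P̄ = F·P·Fᵀ + Q = [724711709/135092623 -299053608/135092623; -299053608/135092623 917271352/135092623]
step 2: y = z − H·x̄ = [698931468/135092623, 390807609/135092623]
step 2: S = H·P̄·Hᵀ + R = [11314846017/135092623 1814749935/135092623; 1814749935/135092623 6050632954/135092623]
step 2: K = P̄·Hᵀ·S⁻¹ = [-47453008079/482399863191 -45087499172/160799954397; 45638258144/160799954397 -4740870288/53599984799]
step 2: x' = x̄ + K·y = [-23307662754/53599984799, -29495796319/53599984799]
step 2: P' = (I − K·H)·P̄ = [140717450996/482399863191 -5454953480/160799954397; -5454953480/160799954397 19677564344/53599984799]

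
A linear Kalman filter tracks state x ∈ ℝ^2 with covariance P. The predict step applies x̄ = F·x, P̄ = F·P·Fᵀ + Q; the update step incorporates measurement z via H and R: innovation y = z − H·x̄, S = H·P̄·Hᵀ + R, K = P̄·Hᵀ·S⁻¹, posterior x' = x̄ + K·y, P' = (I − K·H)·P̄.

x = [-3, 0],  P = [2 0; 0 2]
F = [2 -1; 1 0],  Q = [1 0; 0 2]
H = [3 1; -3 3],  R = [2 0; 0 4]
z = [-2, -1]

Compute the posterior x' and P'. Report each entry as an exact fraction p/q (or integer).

x̄ = F·x = [-6, -3]
P̄ = F·P·Fᵀ + Q = [11 4; 4 4]
y = z − H·x̄ = [19, -10]
S = H·P̄·Hᵀ + R = [129 -63; -63 67]
K = P̄·Hᵀ·S⁻¹ = [578/2337 -63/779; 536/2337 168/779]
x' = x̄ + K·y = [-1150/2337, -1867/2337]
P' = (I − K·H)·P̄ = [352/2337 100/2337; 100/2337 772/2337]

x' = [-1150/2337, -1867/2337]
P' = [352/2337 100/2337; 100/2337 772/2337]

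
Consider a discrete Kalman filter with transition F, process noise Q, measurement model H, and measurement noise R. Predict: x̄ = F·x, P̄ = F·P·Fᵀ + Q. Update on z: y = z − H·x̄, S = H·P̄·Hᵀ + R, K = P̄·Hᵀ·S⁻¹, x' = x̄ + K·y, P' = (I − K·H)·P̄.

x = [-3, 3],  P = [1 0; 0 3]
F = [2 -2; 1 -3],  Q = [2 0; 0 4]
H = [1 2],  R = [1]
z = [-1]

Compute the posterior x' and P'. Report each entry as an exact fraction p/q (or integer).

x̄ = F·x = [-12, -12]
P̄ = F·P·Fᵀ + Q = [18 20; 20 32]
y = z − H·x̄ = [35]
S = H·P̄·Hᵀ + R = [227]
K = P̄·Hᵀ·S⁻¹ = [58/227; 84/227]
x' = x̄ + K·y = [-694/227, 216/227]
P' = (I − K·H)·P̄ = [722/227 -332/227; -332/227 208/227]

x' = [-694/227, 216/227]
P' = [722/227 -332/227; -332/227 208/227]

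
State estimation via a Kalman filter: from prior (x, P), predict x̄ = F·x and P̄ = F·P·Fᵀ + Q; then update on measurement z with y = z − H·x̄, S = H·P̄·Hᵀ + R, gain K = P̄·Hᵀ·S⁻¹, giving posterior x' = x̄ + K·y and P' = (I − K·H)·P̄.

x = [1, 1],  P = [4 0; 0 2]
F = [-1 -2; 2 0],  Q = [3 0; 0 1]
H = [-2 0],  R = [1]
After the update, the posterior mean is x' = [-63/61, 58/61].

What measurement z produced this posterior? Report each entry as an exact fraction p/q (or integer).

z = [2]

x̄ = F·x = [-3, 2]
P̄ = F·P·Fᵀ + Q = [15 -8; -8 17]
S = H·P̄·Hᵀ + R = [61]
K = P̄·Hᵀ·S⁻¹ = [-30/61; 16/61]
x' − x̄ = [120/61, -64/61] = K·y
y = (KᵀK)⁻¹·Kᵀ·(x' − x̄) = [-4]
z = y + H·x̄ = [-4] + [6] = [2]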